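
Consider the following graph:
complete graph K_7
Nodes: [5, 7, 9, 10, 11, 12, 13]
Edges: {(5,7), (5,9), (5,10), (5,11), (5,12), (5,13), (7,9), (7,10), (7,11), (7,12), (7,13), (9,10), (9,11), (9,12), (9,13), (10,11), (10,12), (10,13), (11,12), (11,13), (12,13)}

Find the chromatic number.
Clique number ω(G) = 7 (lower bound: χ ≥ ω).
The clique on [5, 7, 9, 10, 11, 12, 13] has size 7, forcing χ ≥ 7, and the coloring below uses 7 colors, so χ(G) = 7.
A valid 7-coloring: color 1: [11]; color 2: [12]; color 3: [7]; color 4: [13]; color 5: [9]; color 6: [5]; color 7: [10].

χ(G) = 7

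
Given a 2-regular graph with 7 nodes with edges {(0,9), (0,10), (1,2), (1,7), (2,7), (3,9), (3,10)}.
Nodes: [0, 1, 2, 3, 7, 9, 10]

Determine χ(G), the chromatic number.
Clique number ω(G) = 3 (lower bound: χ ≥ ω).
The clique on [1, 2, 7] has size 3, forcing χ ≥ 3, and the coloring below uses 3 colors, so χ(G) = 3.
A valid 3-coloring: color 1: [0, 3, 7]; color 2: [1, 9, 10]; color 3: [2].

χ(G) = 3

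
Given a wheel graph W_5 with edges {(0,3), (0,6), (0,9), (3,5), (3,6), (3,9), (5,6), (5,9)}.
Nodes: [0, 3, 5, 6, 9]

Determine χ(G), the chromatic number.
χ(G) = 3

Clique number ω(G) = 3 (lower bound: χ ≥ ω).
The clique on [0, 3, 9] has size 3, forcing χ ≥ 3, and the coloring below uses 3 colors, so χ(G) = 3.
A valid 3-coloring: color 1: [3]; color 2: [6, 9]; color 3: [0, 5].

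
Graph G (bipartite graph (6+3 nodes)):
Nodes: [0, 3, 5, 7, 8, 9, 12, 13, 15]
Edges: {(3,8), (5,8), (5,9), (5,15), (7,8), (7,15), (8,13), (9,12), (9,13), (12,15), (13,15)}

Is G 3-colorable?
A valid 3-coloring: color 1: [0, 8, 9, 15]; color 2: [3, 5, 7, 12, 13].
(χ(G) = 2 ≤ 3.)

Yes, G is 3-colorable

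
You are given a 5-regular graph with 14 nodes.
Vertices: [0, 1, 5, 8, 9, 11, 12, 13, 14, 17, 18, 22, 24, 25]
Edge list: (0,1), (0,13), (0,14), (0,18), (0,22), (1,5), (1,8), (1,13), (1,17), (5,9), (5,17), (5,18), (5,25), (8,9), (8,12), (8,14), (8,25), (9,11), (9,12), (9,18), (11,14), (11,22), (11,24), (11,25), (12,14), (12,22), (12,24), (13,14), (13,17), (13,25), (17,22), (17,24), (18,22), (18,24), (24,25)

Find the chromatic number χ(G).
χ(G) = 4

Clique number ω(G) = 3 (lower bound: χ ≥ ω).
Suppose a proper 3-coloring c exists. The clique [0, 1, 13] takes 3 distinct colors; by symmetry let c(0) = 1, c(1) = 2, c(13) = 3.
- Vertex 14: neighbors [0, 13] already have colors [1, 3] ⇒ c(14) = 2.
- Vertex 17: neighbors [1, 13] already have colors [2, 3] ⇒ c(17) = 1.
- Vertex 5: neighbors [17, 1] already have colors [1, 2] ⇒ c(5) = 3.
- Vertex 18: neighbors [0, 5] already have colors [1, 3] ⇒ c(18) = 2.
- Vertex 9: neighbors [18, 5] already have colors [2, 3] ⇒ c(9) = 1.
- Vertex 11: neighbors [9, 14] already have colors [1, 2] ⇒ c(11) = 3.
- Vertex 24: neighbors [17, 18, 11] already have colors [1, 2, 3] — all 3 colors blocked. Contradiction.
The forced assignments end in a contradiction, so G has no proper 3-coloring (χ ≥ 4).
The coloring below uses 4 colors, so χ(G) = 4.
A valid 4-coloring: color 1: [11, 12, 13, 18]; color 2: [0, 8, 17]; color 3: [1, 9, 14, 22, 25]; color 4: [5, 24].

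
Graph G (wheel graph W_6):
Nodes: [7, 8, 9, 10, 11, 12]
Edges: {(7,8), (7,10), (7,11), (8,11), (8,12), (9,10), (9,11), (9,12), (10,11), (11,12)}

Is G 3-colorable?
No, G is not 3-colorable

Odd cycle [12, 8, 7, 10, 9] needs 3 colors (χ ≥ 3).
Vertex 11 is adjacent to every vertex of [7, 8, 9, 10, 12], which already need 3 colors among themselves, so 11 needs a new color (χ ≥ 4).
Hence χ(G) ≥ 4 > 3, so no proper 3-coloring exists.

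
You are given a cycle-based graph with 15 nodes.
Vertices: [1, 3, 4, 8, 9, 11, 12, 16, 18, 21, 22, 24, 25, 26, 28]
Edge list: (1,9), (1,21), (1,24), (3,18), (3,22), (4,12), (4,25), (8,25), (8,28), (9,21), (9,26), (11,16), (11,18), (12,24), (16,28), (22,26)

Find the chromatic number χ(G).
Clique number ω(G) = 3 (lower bound: χ ≥ ω).
The clique on [1, 9, 21] has size 3, forcing χ ≥ 3, and the coloring below uses 3 colors, so χ(G) = 3.
A valid 3-coloring: color 1: [4, 8, 9, 16, 18, 22, 24]; color 2: [1, 3, 11, 12, 25, 26, 28]; color 3: [21].

χ(G) = 3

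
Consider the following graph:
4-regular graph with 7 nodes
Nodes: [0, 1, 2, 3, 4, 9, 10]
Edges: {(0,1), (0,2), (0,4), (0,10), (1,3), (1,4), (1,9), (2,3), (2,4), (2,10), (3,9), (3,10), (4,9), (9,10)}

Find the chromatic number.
Clique number ω(G) = 3 (lower bound: χ ≥ ω).
Suppose a proper 3-coloring c exists. The clique [0, 1, 4] takes 3 distinct colors; by symmetry let c(0) = 1, c(1) = 2, c(4) = 3.
- Vertex 2: neighbors [0, 4] already have colors [1, 3] ⇒ c(2) = 2.
- Vertex 9: neighbors [1, 4] already have colors [2, 3] ⇒ c(9) = 1.
- Vertex 3: neighbors [9, 1] already have colors [1, 2] ⇒ c(3) = 3.
- Vertex 10: neighbors [0, 2, 3] already have colors [1, 2, 3] — all 3 colors blocked. Contradiction.
The forced assignments end in a contradiction, so G has no proper 3-coloring (χ ≥ 4).
The coloring below uses 4 colors, so χ(G) = 4.
A valid 4-coloring: color 1: [2, 9]; color 2: [4, 10]; color 3: [0, 3]; color 4: [1].

χ(G) = 4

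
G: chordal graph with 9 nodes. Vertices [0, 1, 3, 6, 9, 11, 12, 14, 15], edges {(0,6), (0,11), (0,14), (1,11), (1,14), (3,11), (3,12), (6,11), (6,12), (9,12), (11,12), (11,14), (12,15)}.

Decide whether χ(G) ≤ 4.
Yes, G is 4-colorable

A valid 4-coloring: color 1: [9, 11, 15]; color 2: [0, 1, 12]; color 3: [3, 6, 14].
(χ(G) = 3 ≤ 4.)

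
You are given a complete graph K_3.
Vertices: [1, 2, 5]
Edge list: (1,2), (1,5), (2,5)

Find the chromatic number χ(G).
Clique number ω(G) = 3 (lower bound: χ ≥ ω).
The clique on [1, 2, 5] has size 3, forcing χ ≥ 3, and the coloring below uses 3 colors, so χ(G) = 3.
A valid 3-coloring: color 1: [5]; color 2: [1]; color 3: [2].

χ(G) = 3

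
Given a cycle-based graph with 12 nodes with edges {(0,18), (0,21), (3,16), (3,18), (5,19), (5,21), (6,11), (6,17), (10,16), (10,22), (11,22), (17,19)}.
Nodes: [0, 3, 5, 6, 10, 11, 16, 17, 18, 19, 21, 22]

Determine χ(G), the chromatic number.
χ(G) = 2

Clique number ω(G) = 2 (lower bound: χ ≥ ω).
The graph is bipartite (no odd cycle), so 2 colors suffice: χ(G) = 2.
A valid 2-coloring: color 1: [6, 16, 18, 19, 21, 22]; color 2: [0, 3, 5, 10, 11, 17].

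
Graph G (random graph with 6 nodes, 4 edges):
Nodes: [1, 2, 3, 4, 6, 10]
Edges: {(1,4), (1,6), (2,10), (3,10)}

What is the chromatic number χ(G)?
χ(G) = 2

Clique number ω(G) = 2 (lower bound: χ ≥ ω).
The graph is bipartite (no odd cycle), so 2 colors suffice: χ(G) = 2.
A valid 2-coloring: color 1: [1, 10]; color 2: [2, 3, 4, 6].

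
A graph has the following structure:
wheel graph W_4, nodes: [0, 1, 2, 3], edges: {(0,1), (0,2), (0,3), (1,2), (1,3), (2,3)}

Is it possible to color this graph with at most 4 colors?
Yes, G is 4-colorable

A valid 4-coloring: color 1: [2]; color 2: [3]; color 3: [1]; color 4: [0].
(χ(G) = 4 ≤ 4.)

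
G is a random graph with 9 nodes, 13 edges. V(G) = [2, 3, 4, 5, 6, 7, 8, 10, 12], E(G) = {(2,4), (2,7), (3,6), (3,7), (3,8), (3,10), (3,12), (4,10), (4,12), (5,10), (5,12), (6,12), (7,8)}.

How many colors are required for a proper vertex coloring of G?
Clique number ω(G) = 3 (lower bound: χ ≥ ω).
The clique on [3, 7, 8] has size 3, forcing χ ≥ 3, and the coloring below uses 3 colors, so χ(G) = 3.
A valid 3-coloring: color 1: [3, 4, 5]; color 2: [7, 10, 12]; color 3: [2, 6, 8].

χ(G) = 3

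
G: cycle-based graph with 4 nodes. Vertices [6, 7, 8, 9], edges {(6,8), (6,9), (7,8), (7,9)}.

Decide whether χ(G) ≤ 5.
Yes, G is 5-colorable

A valid 5-coloring: color 1: [8, 9]; color 2: [6, 7].
(χ(G) = 2 ≤ 5.)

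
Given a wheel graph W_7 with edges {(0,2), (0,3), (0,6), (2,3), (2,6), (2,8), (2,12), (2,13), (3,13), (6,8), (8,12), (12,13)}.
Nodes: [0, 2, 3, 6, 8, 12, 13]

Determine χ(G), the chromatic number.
χ(G) = 3

Clique number ω(G) = 3 (lower bound: χ ≥ ω).
The clique on [0, 2, 3] has size 3, forcing χ ≥ 3, and the coloring below uses 3 colors, so χ(G) = 3.
A valid 3-coloring: color 1: [2]; color 2: [0, 8, 13]; color 3: [3, 6, 12].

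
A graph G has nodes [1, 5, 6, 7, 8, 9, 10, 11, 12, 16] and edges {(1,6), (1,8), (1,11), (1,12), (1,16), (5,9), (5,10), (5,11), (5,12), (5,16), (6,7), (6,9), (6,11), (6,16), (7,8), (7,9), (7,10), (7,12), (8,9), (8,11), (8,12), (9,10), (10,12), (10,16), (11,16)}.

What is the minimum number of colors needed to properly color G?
Clique number ω(G) = 4 (lower bound: χ ≥ ω).
The clique on [1, 6, 11, 16] has size 4, forcing χ ≥ 4, and the coloring below uses 4 colors, so χ(G) = 4.
A valid 4-coloring: color 1: [9, 11, 12]; color 2: [8, 16]; color 3: [1, 5, 7]; color 4: [6, 10].

χ(G) = 4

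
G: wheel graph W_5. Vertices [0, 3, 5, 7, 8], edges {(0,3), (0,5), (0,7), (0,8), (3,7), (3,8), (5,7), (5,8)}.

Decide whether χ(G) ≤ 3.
A valid 3-coloring: color 1: [0]; color 2: [3, 5]; color 3: [7, 8].
(χ(G) = 3 ≤ 3.)

Yes, G is 3-colorable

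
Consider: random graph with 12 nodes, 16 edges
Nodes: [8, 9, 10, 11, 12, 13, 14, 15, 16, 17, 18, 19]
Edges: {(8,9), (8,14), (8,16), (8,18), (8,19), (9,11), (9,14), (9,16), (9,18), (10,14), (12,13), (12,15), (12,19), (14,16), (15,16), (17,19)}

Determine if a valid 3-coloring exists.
No, G is not 3-colorable

The clique on vertices [8, 9, 14, 16] has size 4 > 3, so it alone needs 4 colors.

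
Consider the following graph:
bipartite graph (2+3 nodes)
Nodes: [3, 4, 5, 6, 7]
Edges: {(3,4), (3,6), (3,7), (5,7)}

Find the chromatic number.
χ(G) = 2

Clique number ω(G) = 2 (lower bound: χ ≥ ω).
The graph is bipartite (no odd cycle), so 2 colors suffice: χ(G) = 2.
A valid 2-coloring: color 1: [3, 5]; color 2: [4, 6, 7].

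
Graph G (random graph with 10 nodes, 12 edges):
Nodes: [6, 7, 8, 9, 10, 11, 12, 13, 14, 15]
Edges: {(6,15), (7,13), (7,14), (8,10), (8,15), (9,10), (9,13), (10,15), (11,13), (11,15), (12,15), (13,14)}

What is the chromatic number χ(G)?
Clique number ω(G) = 3 (lower bound: χ ≥ ω).
The clique on [7, 13, 14] has size 3, forcing χ ≥ 3, and the coloring below uses 3 colors, so χ(G) = 3.
A valid 3-coloring: color 1: [7, 9, 15]; color 2: [6, 10, 12, 13]; color 3: [8, 11, 14].

χ(G) = 3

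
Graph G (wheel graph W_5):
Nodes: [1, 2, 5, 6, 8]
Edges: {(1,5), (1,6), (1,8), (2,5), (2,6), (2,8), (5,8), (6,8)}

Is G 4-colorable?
Yes, G is 4-colorable

A valid 4-coloring: color 1: [8]; color 2: [5, 6]; color 3: [1, 2].
(χ(G) = 3 ≤ 4.)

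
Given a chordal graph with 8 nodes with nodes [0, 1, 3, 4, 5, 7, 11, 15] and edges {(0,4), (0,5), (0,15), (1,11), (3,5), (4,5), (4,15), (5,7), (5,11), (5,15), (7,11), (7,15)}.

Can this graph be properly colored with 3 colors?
The clique on vertices [0, 4, 5, 15] has size 4 > 3, so it alone needs 4 colors.

No, G is not 3-colorable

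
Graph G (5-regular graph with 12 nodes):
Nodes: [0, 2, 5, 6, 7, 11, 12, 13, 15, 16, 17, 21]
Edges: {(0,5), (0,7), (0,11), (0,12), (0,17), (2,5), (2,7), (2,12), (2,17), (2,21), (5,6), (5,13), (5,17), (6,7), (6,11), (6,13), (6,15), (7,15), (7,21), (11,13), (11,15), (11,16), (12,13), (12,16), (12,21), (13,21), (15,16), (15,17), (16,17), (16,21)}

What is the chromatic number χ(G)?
Clique number ω(G) = 3 (lower bound: χ ≥ ω).
Suppose a proper 3-coloring c exists. The clique [0, 5, 17] takes 3 distinct colors; by symmetry let c(0) = 1, c(5) = 2, c(17) = 3.
- Vertex 2: neighbors [5, 17] already have colors [2, 3] ⇒ c(2) = 1.
- Vertex 6: neighbors [5] already have colors [2]; try each remaining color.
- Case c(6) = 1:
  - Vertex 13: neighbors [6, 5] already have colors [1, 2] ⇒ c(13) = 3.
  - Vertex 15: neighbors [6, 17] already have colors [1, 3] ⇒ c(15) = 2.
  - Vertex 11: neighbors [0, 15, 13] already have colors [1, 2, 3] — all 3 colors blocked. Contradiction.
- Case c(6) = 3:
  - Vertex 11: neighbors [0, 6] already have colors [1, 3] ⇒ c(11) = 2.
  - Vertex 16: neighbors [11, 17] already have colors [2, 3] ⇒ c(16) = 1.
  - Vertex 15: neighbors [16, 11, 6] already have colors [1, 2, 3] — all 3 colors blocked. Contradiction.
Every case ends in a contradiction, so G has no proper 3-coloring (χ ≥ 4).
The coloring below uses 4 colors, so χ(G) = 4.
A valid 4-coloring: color 1: [0, 2, 6, 16]; color 2: [13, 15]; color 3: [5, 7, 11, 12]; color 4: [17, 21].

χ(G) = 4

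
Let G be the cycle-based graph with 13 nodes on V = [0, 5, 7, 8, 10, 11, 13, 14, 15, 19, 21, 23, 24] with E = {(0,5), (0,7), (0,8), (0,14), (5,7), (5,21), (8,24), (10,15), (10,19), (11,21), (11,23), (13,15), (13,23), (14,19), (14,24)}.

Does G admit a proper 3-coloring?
Yes, G is 3-colorable

A valid 3-coloring: color 1: [0, 15, 19, 21, 23, 24]; color 2: [5, 8, 10, 11, 13, 14]; color 3: [7].
(χ(G) = 3 ≤ 3.)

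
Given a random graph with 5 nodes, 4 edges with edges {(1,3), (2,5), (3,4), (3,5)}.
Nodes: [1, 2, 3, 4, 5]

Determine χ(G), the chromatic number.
Clique number ω(G) = 2 (lower bound: χ ≥ ω).
The graph is bipartite (no odd cycle), so 2 colors suffice: χ(G) = 2.
A valid 2-coloring: color 1: [2, 3]; color 2: [1, 4, 5].

χ(G) = 2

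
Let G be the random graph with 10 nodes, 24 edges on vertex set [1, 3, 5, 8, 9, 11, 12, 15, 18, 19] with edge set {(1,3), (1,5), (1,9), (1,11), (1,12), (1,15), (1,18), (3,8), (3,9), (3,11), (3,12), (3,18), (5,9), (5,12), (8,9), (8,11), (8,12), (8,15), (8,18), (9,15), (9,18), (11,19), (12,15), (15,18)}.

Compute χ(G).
χ(G) = 4

Clique number ω(G) = 4 (lower bound: χ ≥ ω).
The clique on [3, 8, 9, 18] has size 4, forcing χ ≥ 4, and the coloring below uses 4 colors, so χ(G) = 4.
A valid 4-coloring: color 1: [1, 8, 19]; color 2: [9, 11, 12]; color 3: [3, 5, 15]; color 4: [18].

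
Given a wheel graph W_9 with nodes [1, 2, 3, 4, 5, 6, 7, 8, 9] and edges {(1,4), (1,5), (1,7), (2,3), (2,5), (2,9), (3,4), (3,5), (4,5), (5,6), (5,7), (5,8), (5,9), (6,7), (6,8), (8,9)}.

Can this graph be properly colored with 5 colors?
A valid 5-coloring: color 1: [5]; color 2: [2, 4, 7, 8]; color 3: [1, 3, 6, 9].
(χ(G) = 3 ≤ 5.)

Yes, G is 5-colorable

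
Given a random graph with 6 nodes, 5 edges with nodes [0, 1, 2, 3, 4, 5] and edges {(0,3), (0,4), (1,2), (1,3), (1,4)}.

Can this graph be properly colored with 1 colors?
Edge (0,3) forces its endpoints to differ, so 1 color is not enough.

No, G is not 1-colorable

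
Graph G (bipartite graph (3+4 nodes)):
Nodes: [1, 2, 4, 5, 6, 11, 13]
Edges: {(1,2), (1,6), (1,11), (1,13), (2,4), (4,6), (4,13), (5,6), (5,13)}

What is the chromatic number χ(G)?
χ(G) = 2

Clique number ω(G) = 2 (lower bound: χ ≥ ω).
The graph is bipartite (no odd cycle), so 2 colors suffice: χ(G) = 2.
A valid 2-coloring: color 1: [1, 4, 5]; color 2: [2, 6, 11, 13].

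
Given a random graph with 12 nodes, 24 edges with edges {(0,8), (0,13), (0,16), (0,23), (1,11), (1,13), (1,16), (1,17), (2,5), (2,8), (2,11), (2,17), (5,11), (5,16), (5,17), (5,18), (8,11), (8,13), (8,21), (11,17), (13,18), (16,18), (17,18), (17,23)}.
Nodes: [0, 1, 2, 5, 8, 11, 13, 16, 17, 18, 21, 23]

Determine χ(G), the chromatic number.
χ(G) = 4

Clique number ω(G) = 4 (lower bound: χ ≥ ω).
The clique on [2, 5, 11, 17] has size 4, forcing χ ≥ 4, and the coloring below uses 4 colors, so χ(G) = 4.
A valid 4-coloring: color 1: [8, 16, 17]; color 2: [5, 13, 21, 23]; color 3: [0, 11, 18]; color 4: [1, 2].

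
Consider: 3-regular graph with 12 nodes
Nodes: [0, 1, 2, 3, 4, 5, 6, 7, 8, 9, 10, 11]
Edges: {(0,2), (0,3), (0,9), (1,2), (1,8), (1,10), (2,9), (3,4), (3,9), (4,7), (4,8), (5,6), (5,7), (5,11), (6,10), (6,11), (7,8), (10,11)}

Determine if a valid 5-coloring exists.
Yes, G is 5-colorable

A valid 5-coloring: color 1: [1, 6, 7, 9]; color 2: [2, 3, 8, 11]; color 3: [0, 4, 5, 10].
(χ(G) = 3 ≤ 5.)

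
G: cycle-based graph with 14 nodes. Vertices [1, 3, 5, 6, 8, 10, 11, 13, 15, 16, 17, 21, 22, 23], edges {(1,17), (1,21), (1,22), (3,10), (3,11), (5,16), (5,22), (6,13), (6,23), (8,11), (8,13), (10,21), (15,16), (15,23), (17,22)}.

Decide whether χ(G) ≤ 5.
Yes, G is 5-colorable

A valid 5-coloring: color 1: [1, 5, 10, 11, 13, 23]; color 2: [3, 6, 8, 16, 21, 22]; color 3: [15, 17].
(χ(G) = 3 ≤ 5.)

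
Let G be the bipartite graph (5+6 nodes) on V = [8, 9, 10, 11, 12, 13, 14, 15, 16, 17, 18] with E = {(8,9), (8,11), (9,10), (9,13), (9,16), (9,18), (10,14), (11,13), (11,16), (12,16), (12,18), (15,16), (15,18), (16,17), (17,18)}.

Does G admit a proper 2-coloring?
A valid 2-coloring: color 1: [8, 10, 13, 16, 18]; color 2: [9, 11, 12, 14, 15, 17].
(χ(G) = 2 ≤ 2.)

Yes, G is 2-colorable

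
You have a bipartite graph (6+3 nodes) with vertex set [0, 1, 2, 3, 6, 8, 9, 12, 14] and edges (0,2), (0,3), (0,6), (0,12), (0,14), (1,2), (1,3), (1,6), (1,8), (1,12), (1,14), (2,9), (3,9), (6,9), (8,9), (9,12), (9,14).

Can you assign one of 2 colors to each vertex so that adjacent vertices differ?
A valid 2-coloring: color 1: [0, 1, 9]; color 2: [2, 3, 6, 8, 12, 14].
(χ(G) = 2 ≤ 2.)

Yes, G is 2-colorable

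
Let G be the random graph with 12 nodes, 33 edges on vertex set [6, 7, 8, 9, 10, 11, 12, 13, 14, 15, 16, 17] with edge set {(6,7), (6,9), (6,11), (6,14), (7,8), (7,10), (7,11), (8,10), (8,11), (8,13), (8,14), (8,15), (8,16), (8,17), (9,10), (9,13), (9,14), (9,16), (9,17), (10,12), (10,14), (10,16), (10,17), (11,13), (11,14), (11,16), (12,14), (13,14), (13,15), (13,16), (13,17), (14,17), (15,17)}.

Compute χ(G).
Clique number ω(G) = 4 (lower bound: χ ≥ ω).
The clique on [8, 10, 14, 17] has size 4, forcing χ ≥ 4, and the coloring below uses 4 colors, so χ(G) = 4.
A valid 4-coloring: color 1: [8, 9, 12]; color 2: [7, 14, 15, 16]; color 3: [6, 10, 13]; color 4: [11, 17].

χ(G) = 4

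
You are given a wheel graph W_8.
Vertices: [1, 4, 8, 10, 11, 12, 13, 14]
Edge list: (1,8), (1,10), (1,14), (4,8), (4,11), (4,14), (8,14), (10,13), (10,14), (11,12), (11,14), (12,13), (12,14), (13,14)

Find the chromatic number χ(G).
Clique number ω(G) = 3 (lower bound: χ ≥ ω).
Odd cycle [11, 4, 8, 1, 10, 13, 12] needs 3 colors (χ ≥ 3).
Vertex 14 is adjacent to every vertex of [1, 4, 8, 10, 11, 12, 13], which already need 3 colors among themselves, so 14 needs a new color (χ ≥ 4).
The coloring below uses 4 colors, so χ(G) = 4.
A valid 4-coloring: color 1: [14]; color 2: [8, 11, 13]; color 3: [1, 4, 12]; color 4: [10].

χ(G) = 4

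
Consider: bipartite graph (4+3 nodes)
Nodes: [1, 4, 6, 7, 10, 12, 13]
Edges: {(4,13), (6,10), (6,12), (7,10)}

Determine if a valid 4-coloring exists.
A valid 4-coloring: color 1: [1, 6, 7, 13]; color 2: [4, 10, 12].
(χ(G) = 2 ≤ 4.)

Yes, G is 4-colorable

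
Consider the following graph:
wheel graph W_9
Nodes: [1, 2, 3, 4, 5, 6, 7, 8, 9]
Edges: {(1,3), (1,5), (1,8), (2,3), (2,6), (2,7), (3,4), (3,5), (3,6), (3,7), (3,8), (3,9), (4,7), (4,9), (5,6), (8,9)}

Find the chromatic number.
Clique number ω(G) = 3 (lower bound: χ ≥ ω).
The clique on [1, 3, 8] has size 3, forcing χ ≥ 3, and the coloring below uses 3 colors, so χ(G) = 3.
A valid 3-coloring: color 1: [3]; color 2: [2, 4, 5, 8]; color 3: [1, 6, 7, 9].

χ(G) = 3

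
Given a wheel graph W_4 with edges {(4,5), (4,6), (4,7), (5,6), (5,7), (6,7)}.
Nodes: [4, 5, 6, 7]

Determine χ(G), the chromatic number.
χ(G) = 4

Clique number ω(G) = 4 (lower bound: χ ≥ ω).
The clique on [4, 5, 6, 7] has size 4, forcing χ ≥ 4, and the coloring below uses 4 colors, so χ(G) = 4.
A valid 4-coloring: color 1: [6]; color 2: [5]; color 3: [4]; color 4: [7].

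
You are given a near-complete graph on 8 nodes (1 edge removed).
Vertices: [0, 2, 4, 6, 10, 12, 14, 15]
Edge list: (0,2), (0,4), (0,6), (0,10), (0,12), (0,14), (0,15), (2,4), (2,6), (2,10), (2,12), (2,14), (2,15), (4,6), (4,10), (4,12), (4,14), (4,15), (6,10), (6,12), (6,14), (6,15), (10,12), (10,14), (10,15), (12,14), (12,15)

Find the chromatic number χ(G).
χ(G) = 7

Clique number ω(G) = 7 (lower bound: χ ≥ ω).
The clique on [0, 2, 4, 6, 10, 12, 14] has size 7, forcing χ ≥ 7, and the coloring below uses 7 colors, so χ(G) = 7.
A valid 7-coloring: color 1: [6]; color 2: [12]; color 3: [2]; color 4: [4]; color 5: [10]; color 6: [0]; color 7: [14, 15].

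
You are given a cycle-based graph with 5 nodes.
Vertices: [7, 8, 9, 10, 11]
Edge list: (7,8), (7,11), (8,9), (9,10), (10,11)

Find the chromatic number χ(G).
Clique number ω(G) = 2 (lower bound: χ ≥ ω).
Odd cycle [7, 11, 10, 9, 8] needs 3 colors (χ ≥ 3).
The coloring below uses 3 colors, so χ(G) = 3.
A valid 3-coloring: color 1: [7, 9]; color 2: [8, 11]; color 3: [10].

χ(G) = 3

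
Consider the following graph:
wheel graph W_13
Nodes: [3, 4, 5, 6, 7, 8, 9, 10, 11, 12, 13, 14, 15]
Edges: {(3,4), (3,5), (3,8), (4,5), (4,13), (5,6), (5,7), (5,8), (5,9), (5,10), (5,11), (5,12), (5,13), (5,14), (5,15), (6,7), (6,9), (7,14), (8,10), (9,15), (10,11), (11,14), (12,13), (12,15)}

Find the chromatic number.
χ(G) = 3

Clique number ω(G) = 3 (lower bound: χ ≥ ω).
The clique on [3, 5, 8] has size 3, forcing χ ≥ 3, and the coloring below uses 3 colors, so χ(G) = 3.
A valid 3-coloring: color 1: [5]; color 2: [4, 7, 8, 9, 11, 12]; color 3: [3, 6, 10, 13, 14, 15].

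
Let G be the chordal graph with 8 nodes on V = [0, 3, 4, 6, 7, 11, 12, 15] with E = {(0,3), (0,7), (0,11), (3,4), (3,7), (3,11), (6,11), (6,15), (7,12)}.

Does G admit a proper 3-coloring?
Yes, G is 3-colorable

A valid 3-coloring: color 1: [3, 6, 12]; color 2: [4, 7, 11, 15]; color 3: [0].
(χ(G) = 3 ≤ 3.)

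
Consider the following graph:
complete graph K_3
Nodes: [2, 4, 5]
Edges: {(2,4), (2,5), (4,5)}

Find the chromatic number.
χ(G) = 3

Clique number ω(G) = 3 (lower bound: χ ≥ ω).
The clique on [2, 4, 5] has size 3, forcing χ ≥ 3, and the coloring below uses 3 colors, so χ(G) = 3.
A valid 3-coloring: color 1: [4]; color 2: [2]; color 3: [5].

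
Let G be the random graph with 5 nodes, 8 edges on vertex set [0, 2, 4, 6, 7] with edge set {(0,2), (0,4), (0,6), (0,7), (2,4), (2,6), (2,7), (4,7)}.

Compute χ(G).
Clique number ω(G) = 4 (lower bound: χ ≥ ω).
The clique on [0, 2, 4, 7] has size 4, forcing χ ≥ 4, and the coloring below uses 4 colors, so χ(G) = 4.
A valid 4-coloring: color 1: [2]; color 2: [0]; color 3: [4, 6]; color 4: [7].

χ(G) = 4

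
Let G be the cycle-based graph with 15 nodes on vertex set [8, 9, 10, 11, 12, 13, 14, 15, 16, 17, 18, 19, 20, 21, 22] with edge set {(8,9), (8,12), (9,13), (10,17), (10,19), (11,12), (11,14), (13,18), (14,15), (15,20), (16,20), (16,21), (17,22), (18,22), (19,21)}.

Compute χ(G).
Clique number ω(G) = 2 (lower bound: χ ≥ ω).
Odd cycle [8, 9, 13, 18, 22, 17, 10, 19, 21, 16, 20, 15, 14, 11, 12] needs 3 colors (χ ≥ 3).
The coloring below uses 3 colors, so χ(G) = 3.
A valid 3-coloring: color 1: [8, 10, 11, 13, 20, 21, 22]; color 2: [9, 12, 15, 16, 17, 18, 19]; color 3: [14].

χ(G) = 3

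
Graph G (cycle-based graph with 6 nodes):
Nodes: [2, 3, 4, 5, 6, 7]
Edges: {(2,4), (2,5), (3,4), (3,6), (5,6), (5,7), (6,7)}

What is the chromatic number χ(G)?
χ(G) = 3

Clique number ω(G) = 3 (lower bound: χ ≥ ω).
The clique on [5, 6, 7] has size 3, forcing χ ≥ 3, and the coloring below uses 3 colors, so χ(G) = 3.
A valid 3-coloring: color 1: [4, 6]; color 2: [3, 5]; color 3: [2, 7].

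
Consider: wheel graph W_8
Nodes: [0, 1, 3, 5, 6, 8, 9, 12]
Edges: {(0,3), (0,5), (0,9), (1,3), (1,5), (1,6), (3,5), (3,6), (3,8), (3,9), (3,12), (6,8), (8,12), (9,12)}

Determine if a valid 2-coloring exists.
No, G is not 2-colorable

The clique on vertices [0, 3, 9] has size 3 > 2, so it alone needs 3 colors.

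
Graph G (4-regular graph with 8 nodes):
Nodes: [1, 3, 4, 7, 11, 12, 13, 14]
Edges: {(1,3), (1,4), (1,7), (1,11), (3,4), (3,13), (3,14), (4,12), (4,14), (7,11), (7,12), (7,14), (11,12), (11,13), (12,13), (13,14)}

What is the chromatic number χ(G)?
Clique number ω(G) = 3 (lower bound: χ ≥ ω).
The clique on [1, 7, 11] has size 3, forcing χ ≥ 3, and the coloring below uses 3 colors, so χ(G) = 3.
A valid 3-coloring: color 1: [1, 12, 14]; color 2: [4, 7, 13]; color 3: [3, 11].

χ(G) = 3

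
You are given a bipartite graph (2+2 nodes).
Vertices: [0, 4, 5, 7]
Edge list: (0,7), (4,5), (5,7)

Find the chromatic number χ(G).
Clique number ω(G) = 2 (lower bound: χ ≥ ω).
The graph is bipartite (no odd cycle), so 2 colors suffice: χ(G) = 2.
A valid 2-coloring: color 1: [0, 5]; color 2: [4, 7].

χ(G) = 2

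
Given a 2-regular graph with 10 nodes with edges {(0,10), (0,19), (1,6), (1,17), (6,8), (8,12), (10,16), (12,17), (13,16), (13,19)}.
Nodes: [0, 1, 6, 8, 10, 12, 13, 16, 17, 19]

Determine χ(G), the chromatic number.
χ(G) = 3

Clique number ω(G) = 2 (lower bound: χ ≥ ω).
Odd cycle [8, 12, 17, 1, 6] needs 3 colors (χ ≥ 3).
The coloring below uses 3 colors, so χ(G) = 3.
A valid 3-coloring: color 1: [1, 10, 12, 13]; color 2: [6, 16, 17, 19]; color 3: [0, 8].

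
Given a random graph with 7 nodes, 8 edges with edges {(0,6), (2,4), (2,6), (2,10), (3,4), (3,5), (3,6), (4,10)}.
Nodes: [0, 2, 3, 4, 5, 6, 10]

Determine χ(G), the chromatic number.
Clique number ω(G) = 3 (lower bound: χ ≥ ω).
The clique on [2, 4, 10] has size 3, forcing χ ≥ 3, and the coloring below uses 3 colors, so χ(G) = 3.
A valid 3-coloring: color 1: [0, 3, 10]; color 2: [4, 5, 6]; color 3: [2].

χ(G) = 3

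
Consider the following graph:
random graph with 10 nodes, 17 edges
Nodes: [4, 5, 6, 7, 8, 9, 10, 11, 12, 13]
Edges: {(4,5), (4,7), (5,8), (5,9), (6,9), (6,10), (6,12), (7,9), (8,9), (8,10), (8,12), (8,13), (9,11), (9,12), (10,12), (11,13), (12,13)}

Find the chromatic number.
χ(G) = 3

Clique number ω(G) = 3 (lower bound: χ ≥ ω).
The clique on [8, 9, 12] has size 3, forcing χ ≥ 3, and the coloring below uses 3 colors, so χ(G) = 3.
A valid 3-coloring: color 1: [4, 9, 10, 13]; color 2: [5, 7, 11, 12]; color 3: [6, 8].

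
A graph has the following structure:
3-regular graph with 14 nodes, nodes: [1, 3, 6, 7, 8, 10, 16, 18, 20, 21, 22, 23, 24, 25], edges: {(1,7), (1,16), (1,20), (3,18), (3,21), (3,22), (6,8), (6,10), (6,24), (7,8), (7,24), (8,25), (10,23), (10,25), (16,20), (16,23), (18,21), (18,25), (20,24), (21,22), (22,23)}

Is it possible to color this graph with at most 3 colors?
A valid 3-coloring: color 1: [1, 3, 23, 24, 25]; color 2: [6, 7, 16, 18, 22]; color 3: [8, 10, 20, 21].
(χ(G) = 3 ≤ 3.)

Yes, G is 3-colorable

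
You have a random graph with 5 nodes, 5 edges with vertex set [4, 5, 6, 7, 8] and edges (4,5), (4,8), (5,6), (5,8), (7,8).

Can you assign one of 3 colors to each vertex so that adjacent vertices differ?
A valid 3-coloring: color 1: [6, 8]; color 2: [5, 7]; color 3: [4].
(χ(G) = 3 ≤ 3.)

Yes, G is 3-colorable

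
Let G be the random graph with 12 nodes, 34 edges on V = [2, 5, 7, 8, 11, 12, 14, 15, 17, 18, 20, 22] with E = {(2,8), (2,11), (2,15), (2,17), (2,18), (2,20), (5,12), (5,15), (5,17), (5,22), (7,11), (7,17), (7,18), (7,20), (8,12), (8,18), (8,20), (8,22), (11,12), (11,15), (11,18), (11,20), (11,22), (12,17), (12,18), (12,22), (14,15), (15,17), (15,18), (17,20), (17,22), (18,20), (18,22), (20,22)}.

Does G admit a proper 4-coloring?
Yes, G is 4-colorable

A valid 4-coloring: color 1: [14, 17, 18]; color 2: [12, 15, 20]; color 3: [5, 8, 11]; color 4: [2, 7, 22].
(χ(G) = 4 ≤ 4.)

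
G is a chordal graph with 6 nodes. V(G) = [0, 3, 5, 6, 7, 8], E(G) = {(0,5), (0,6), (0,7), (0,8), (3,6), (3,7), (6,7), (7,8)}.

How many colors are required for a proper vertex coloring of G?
χ(G) = 3

Clique number ω(G) = 3 (lower bound: χ ≥ ω).
The clique on [0, 7, 8] has size 3, forcing χ ≥ 3, and the coloring below uses 3 colors, so χ(G) = 3.
A valid 3-coloring: color 1: [0, 3]; color 2: [5, 7]; color 3: [6, 8].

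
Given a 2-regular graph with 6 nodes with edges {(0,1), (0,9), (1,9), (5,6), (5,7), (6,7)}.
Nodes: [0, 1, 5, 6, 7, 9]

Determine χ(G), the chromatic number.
χ(G) = 3

Clique number ω(G) = 3 (lower bound: χ ≥ ω).
The clique on [0, 1, 9] has size 3, forcing χ ≥ 3, and the coloring below uses 3 colors, so χ(G) = 3.
A valid 3-coloring: color 1: [0, 7]; color 2: [1, 6]; color 3: [5, 9].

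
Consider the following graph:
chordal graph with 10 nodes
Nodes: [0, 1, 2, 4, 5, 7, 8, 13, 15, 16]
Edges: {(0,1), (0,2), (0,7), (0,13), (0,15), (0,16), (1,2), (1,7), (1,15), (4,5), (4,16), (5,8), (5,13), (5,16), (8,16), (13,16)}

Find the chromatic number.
Clique number ω(G) = 3 (lower bound: χ ≥ ω).
The clique on [0, 13, 16] has size 3, forcing χ ≥ 3, and the coloring below uses 3 colors, so χ(G) = 3.
A valid 3-coloring: color 1: [0, 5]; color 2: [1, 16]; color 3: [2, 4, 7, 8, 13, 15].

χ(G) = 3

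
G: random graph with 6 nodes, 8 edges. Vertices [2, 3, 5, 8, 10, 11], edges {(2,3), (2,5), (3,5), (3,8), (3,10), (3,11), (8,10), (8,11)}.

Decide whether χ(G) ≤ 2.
The clique on vertices [3, 8, 10] has size 3 > 2, so it alone needs 3 colors.

No, G is not 2-colorable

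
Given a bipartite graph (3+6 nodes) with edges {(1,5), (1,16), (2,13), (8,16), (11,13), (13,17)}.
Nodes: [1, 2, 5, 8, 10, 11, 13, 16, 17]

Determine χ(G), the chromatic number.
χ(G) = 2

Clique number ω(G) = 2 (lower bound: χ ≥ ω).
The graph is bipartite (no odd cycle), so 2 colors suffice: χ(G) = 2.
A valid 2-coloring: color 1: [5, 10, 13, 16]; color 2: [1, 2, 8, 11, 17].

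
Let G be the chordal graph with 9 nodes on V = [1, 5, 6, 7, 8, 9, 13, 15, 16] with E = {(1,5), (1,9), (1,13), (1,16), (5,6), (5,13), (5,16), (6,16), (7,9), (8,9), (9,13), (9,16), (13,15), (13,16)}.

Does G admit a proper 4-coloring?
Yes, G is 4-colorable

A valid 4-coloring: color 1: [7, 8, 15, 16]; color 2: [6, 13]; color 3: [5, 9]; color 4: [1].
(χ(G) = 4 ≤ 4.)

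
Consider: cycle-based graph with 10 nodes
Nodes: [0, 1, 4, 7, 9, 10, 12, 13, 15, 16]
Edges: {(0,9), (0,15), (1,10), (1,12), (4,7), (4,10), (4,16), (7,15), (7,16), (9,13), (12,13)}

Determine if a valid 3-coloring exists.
Yes, G is 3-colorable

A valid 3-coloring: color 1: [1, 4, 9, 15]; color 2: [0, 7, 10, 13]; color 3: [12, 16].
(χ(G) = 3 ≤ 3.)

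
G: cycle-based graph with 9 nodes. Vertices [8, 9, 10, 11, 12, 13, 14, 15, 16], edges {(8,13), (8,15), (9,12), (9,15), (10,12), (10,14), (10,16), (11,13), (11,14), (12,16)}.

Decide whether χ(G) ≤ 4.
A valid 4-coloring: color 1: [8, 9, 10, 11]; color 2: [12, 13, 14, 15]; color 3: [16].
(χ(G) = 3 ≤ 4.)

Yes, G is 4-colorable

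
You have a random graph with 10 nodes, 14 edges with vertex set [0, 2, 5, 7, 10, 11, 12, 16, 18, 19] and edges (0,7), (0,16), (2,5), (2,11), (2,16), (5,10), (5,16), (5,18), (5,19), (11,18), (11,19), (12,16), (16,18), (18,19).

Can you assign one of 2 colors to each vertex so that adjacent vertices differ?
No, G is not 2-colorable

The clique on vertices [2, 5, 16] has size 3 > 2, so it alone needs 3 colors.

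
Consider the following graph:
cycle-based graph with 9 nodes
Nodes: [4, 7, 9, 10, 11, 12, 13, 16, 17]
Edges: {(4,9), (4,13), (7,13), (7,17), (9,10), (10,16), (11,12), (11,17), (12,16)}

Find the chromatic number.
χ(G) = 3

Clique number ω(G) = 2 (lower bound: χ ≥ ω).
Odd cycle [11, 12, 16, 10, 9, 4, 13, 7, 17] needs 3 colors (χ ≥ 3).
The coloring below uses 3 colors, so χ(G) = 3.
A valid 3-coloring: color 1: [7, 9, 11, 16]; color 2: [4, 10, 12, 17]; color 3: [13].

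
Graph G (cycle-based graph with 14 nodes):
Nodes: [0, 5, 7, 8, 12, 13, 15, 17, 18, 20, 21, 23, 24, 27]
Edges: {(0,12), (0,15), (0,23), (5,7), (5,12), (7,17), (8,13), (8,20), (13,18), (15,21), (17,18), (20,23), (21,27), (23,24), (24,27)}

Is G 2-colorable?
A valid 2-coloring: color 1: [0, 5, 13, 17, 20, 21, 24]; color 2: [7, 8, 12, 15, 18, 23, 27].
(χ(G) = 2 ≤ 2.)

Yes, G is 2-colorable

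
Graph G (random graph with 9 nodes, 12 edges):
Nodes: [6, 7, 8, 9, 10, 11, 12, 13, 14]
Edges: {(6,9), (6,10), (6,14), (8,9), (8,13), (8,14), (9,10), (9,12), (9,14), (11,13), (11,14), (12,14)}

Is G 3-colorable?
A valid 3-coloring: color 1: [7, 9, 13]; color 2: [10, 14]; color 3: [6, 8, 11, 12].
(χ(G) = 3 ≤ 3.)

Yes, G is 3-colorable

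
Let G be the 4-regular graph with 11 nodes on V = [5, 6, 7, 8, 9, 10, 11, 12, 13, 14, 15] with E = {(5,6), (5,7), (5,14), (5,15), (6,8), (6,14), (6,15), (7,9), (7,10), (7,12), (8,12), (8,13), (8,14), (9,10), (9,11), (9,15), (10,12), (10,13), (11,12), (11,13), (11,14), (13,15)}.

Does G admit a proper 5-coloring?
A valid 5-coloring: color 1: [5, 8, 10, 11]; color 2: [7, 14, 15]; color 3: [6, 9, 12, 13].
(χ(G) = 3 ≤ 5.)

Yes, G is 5-colorable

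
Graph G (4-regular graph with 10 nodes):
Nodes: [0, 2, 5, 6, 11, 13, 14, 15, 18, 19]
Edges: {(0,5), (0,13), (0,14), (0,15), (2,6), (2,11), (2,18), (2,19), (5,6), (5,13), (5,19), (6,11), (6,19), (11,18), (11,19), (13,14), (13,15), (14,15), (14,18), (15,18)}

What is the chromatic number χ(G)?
χ(G) = 4

Clique number ω(G) = 4 (lower bound: χ ≥ ω).
The clique on [0, 13, 14, 15] has size 4, forcing χ ≥ 4, and the coloring below uses 4 colors, so χ(G) = 4.
A valid 4-coloring: color 1: [5, 11, 14]; color 2: [2, 15]; color 3: [0, 6, 18]; color 4: [13, 19].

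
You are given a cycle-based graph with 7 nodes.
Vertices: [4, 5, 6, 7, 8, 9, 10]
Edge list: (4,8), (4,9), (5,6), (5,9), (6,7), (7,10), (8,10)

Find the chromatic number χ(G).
Clique number ω(G) = 2 (lower bound: χ ≥ ω).
Odd cycle [10, 7, 6, 5, 9, 4, 8] needs 3 colors (χ ≥ 3).
The coloring below uses 3 colors, so χ(G) = 3.
A valid 3-coloring: color 1: [4, 6, 10]; color 2: [5, 7, 8]; color 3: [9].

χ(G) = 3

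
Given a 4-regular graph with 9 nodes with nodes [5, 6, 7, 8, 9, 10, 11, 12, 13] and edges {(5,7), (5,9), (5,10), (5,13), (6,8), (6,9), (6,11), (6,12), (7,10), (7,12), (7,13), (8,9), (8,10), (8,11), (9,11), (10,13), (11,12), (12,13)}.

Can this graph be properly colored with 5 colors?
Yes, G is 5-colorable

A valid 5-coloring: color 1: [9, 13]; color 2: [5, 8, 12]; color 3: [6, 10]; color 4: [7, 11].
(χ(G) = 4 ≤ 5.)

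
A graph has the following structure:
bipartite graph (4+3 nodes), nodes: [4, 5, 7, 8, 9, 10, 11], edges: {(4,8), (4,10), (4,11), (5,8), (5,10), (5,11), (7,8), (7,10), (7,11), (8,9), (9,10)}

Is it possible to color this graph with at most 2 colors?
Yes, G is 2-colorable

A valid 2-coloring: color 1: [8, 10, 11]; color 2: [4, 5, 7, 9].
(χ(G) = 2 ≤ 2.)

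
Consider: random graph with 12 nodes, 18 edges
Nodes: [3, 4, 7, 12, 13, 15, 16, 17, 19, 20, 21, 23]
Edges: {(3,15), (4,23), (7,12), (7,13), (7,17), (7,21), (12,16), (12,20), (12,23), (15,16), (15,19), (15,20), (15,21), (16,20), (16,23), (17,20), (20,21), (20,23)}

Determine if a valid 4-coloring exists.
A valid 4-coloring: color 1: [3, 4, 7, 19, 20]; color 2: [12, 13, 15, 17]; color 3: [16, 21]; color 4: [23].
(χ(G) = 4 ≤ 4.)

Yes, G is 4-colorable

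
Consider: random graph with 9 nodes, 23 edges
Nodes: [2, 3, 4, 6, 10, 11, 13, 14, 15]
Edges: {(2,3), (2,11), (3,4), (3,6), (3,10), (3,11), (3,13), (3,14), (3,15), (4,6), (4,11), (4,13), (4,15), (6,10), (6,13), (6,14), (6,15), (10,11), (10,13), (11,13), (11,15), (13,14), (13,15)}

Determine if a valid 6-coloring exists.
A valid 6-coloring: color 1: [3]; color 2: [2, 13]; color 3: [6, 11]; color 4: [4, 10, 14]; color 5: [15].
(χ(G) = 5 ≤ 6.)

Yes, G is 6-colorable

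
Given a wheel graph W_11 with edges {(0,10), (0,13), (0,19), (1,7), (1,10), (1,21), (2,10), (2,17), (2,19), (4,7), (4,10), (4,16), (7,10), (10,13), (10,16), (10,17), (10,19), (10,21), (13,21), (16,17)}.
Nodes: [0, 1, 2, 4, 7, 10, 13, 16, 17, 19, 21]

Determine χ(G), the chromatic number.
χ(G) = 3

Clique number ω(G) = 3 (lower bound: χ ≥ ω).
The clique on [0, 10, 19] has size 3, forcing χ ≥ 3, and the coloring below uses 3 colors, so χ(G) = 3.
A valid 3-coloring: color 1: [10]; color 2: [1, 4, 13, 17, 19]; color 3: [0, 2, 7, 16, 21].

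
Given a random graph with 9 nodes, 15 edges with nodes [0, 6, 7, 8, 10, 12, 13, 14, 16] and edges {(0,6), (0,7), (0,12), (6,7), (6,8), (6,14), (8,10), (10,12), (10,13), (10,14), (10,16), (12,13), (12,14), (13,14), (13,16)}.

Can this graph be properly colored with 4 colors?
A valid 4-coloring: color 1: [6, 10]; color 2: [0, 8, 14, 16]; color 3: [7, 12]; color 4: [13].
(χ(G) = 4 ≤ 4.)

Yes, G is 4-colorable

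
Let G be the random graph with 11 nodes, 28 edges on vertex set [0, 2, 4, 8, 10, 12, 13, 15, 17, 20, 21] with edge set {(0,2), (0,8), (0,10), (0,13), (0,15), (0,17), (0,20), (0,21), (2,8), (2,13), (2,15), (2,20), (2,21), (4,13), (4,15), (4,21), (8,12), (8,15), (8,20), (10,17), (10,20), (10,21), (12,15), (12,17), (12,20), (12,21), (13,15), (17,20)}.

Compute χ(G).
χ(G) = 4

Clique number ω(G) = 4 (lower bound: χ ≥ ω).
The clique on [0, 10, 17, 20] has size 4, forcing χ ≥ 4, and the coloring below uses 4 colors, so χ(G) = 4.
A valid 4-coloring: color 1: [0, 4, 12]; color 2: [15, 20, 21]; color 3: [2, 17]; color 4: [8, 10, 13].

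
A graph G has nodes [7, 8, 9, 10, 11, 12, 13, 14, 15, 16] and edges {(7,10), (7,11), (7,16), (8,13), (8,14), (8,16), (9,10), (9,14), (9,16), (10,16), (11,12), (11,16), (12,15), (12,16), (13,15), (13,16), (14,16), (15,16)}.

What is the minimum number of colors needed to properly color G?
Clique number ω(G) = 3 (lower bound: χ ≥ ω).
Odd cycle [10, 9, 14, 8, 13, 15, 12, 11, 7] needs 3 colors (χ ≥ 3).
Vertex 16 is adjacent to every vertex of [7, 8, 9, 10, 11, 12, 13, 14, 15], which already need 3 colors among themselves, so 16 needs a new color (χ ≥ 4).
The coloring below uses 4 colors, so χ(G) = 4.
A valid 4-coloring: color 1: [16]; color 2: [10, 11, 13, 14]; color 3: [7, 8, 9, 15]; color 4: [12].

χ(G) = 4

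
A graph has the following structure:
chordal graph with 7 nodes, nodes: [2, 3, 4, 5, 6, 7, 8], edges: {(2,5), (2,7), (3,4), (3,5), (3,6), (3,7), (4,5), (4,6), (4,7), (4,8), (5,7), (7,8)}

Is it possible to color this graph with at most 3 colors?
The clique on vertices [3, 4, 5, 7] has size 4 > 3, so it alone needs 4 colors.

No, G is not 3-colorable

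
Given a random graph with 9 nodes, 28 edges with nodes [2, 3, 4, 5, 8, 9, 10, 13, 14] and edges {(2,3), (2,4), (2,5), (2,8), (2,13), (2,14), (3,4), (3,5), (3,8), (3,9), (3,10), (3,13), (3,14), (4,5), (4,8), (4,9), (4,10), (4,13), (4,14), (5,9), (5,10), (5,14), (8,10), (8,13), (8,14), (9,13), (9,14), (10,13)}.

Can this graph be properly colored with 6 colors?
A valid 6-coloring: color 1: [3]; color 2: [4]; color 3: [13, 14]; color 4: [2, 9, 10]; color 5: [5, 8].
(χ(G) = 5 ≤ 6.)

Yes, G is 6-colorable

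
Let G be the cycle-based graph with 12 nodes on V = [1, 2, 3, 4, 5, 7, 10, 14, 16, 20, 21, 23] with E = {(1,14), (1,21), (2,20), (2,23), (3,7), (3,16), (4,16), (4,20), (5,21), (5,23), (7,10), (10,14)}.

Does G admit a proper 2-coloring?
Yes, G is 2-colorable

A valid 2-coloring: color 1: [1, 2, 3, 4, 5, 10]; color 2: [7, 14, 16, 20, 21, 23].
(χ(G) = 2 ≤ 2.)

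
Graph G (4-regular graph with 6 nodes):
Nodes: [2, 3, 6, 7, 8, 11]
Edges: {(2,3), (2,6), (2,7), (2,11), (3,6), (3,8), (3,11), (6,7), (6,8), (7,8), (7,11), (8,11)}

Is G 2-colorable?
The clique on vertices [3, 8, 11] has size 3 > 2, so it alone needs 3 colors.

No, G is not 2-colorable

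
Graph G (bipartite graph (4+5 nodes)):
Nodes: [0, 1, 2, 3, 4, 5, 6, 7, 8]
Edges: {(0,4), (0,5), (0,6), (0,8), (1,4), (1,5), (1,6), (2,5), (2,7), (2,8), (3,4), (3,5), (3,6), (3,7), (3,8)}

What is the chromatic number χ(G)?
χ(G) = 2

Clique number ω(G) = 2 (lower bound: χ ≥ ω).
The graph is bipartite (no odd cycle), so 2 colors suffice: χ(G) = 2.
A valid 2-coloring: color 1: [0, 1, 2, 3]; color 2: [4, 5, 6, 7, 8].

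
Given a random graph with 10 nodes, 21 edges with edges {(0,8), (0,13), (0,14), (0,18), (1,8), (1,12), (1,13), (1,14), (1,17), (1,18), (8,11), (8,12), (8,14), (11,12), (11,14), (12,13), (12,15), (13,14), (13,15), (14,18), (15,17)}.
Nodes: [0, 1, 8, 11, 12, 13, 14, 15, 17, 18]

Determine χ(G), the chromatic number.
Clique number ω(G) = 3 (lower bound: χ ≥ ω).
The clique on [0, 8, 14] has size 3, forcing χ ≥ 3, and the coloring below uses 3 colors, so χ(G) = 3.
A valid 3-coloring: color 1: [12, 14, 17]; color 2: [0, 1, 11, 15]; color 3: [8, 13, 18].

χ(G) = 3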